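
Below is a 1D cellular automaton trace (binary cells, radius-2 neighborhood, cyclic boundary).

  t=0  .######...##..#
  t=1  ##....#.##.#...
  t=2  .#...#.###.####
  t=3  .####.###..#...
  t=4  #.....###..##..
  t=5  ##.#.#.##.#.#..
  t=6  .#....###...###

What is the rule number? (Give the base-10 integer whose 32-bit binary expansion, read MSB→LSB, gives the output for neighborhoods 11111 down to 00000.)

  nb #####: next=.  (t=0,i=3, bit31=0)
  nb ####.: next=.  (t=0,i=5, bit30=0)
  nb ###.#: next=.  (t=2,i=9, bit29=0)
  nb ###..: next=#  (t=0,i=6, bit28=1)
  nb ##.##: next=.  (t=2,i=10, bit27=0)
  nb ##.#.: next=.  (t=1,i=10, bit26=0)
  nb ##..#: next=.  (t=0,i=12, bit25=0)
  nb ##...: next=.  (t=0,i=7, bit24=0)
  nb #.###: next=#  (t=0,i=1, bit23=1)
  nb #.##.: next=#  (t=1,i=8, bit22=1)
  nb #.#.#: next=.  (t=5,i=3, bit21=0)
  nb #.#..: next=#  (t=1,i=11, bit20=1)
  nb #..##: next=#  (t=4,i=10, bit19=1)
  nb #..#.: next=.  (t=0,i=13, bit18=0)
  nb #...#: next=#  (t=0,i=8, bit17=1)
  nb #....: next=.  (t=1,i=3, bit16=0)
  nb .####: next=.  (t=0,i=2, bit15=0)
  nb .###.: next=#  (t=2,i=8, bit14=1)
  nb .##.#: next=#  (t=1,i=9, bit13=1)
  nb .##..: next=#  (t=0,i=11, bit12=1)
  nb .#.##: next=#  (t=0,i=0, bit11=1)
  nb .#.#.: next=.  (t=5,i=4, bit10=0)
  nb .#..#: next=#  (t=5,i=13, bit9=1)
  nb .#...: next=#  (t=1,i=12, bit8=1)
  nb ..###: next=.  (t=3,i=1, bit7=0)
  nb ..##.: next=.  (t=0,i=10, bit6=0)
  nb ..#.#: next=.  (t=0,i=14, bit5=0)
  nb ..#..: next=#  (t=3,i=11, bit4=1)
  nb ...##: next=#  (t=0,i=9, bit3=1)
  nb ...#.: next=#  (t=1,i=5, bit2=1)
  nb ....#: next=.  (t=1,i=4, bit1=0)
  nb .....: next=#  (t=4,i=3, bit0=1)
  bits 00010000110110100111101100011101 = 282753821

282753821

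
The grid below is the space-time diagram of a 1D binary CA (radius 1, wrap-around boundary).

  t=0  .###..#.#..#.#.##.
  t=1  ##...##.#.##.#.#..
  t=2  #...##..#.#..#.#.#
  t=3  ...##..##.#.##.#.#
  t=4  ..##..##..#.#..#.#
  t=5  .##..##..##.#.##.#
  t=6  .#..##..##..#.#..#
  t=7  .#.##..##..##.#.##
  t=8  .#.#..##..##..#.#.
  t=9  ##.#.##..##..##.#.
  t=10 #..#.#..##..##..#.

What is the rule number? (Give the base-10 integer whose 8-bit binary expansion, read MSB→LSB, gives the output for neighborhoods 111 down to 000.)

14

  [7] ### => .  t=0,i=2
  [6] ##. => .  t=0,i=3
  [5] #.# => .  t=0,i=7
  [4] #.. => .  t=0,i=4
  [3] .## => #  t=0,i=1
  [2] .#. => #  t=0,i=6
  [1] ..# => #  t=0,i=0
  [0] ... => .  t=1,i=3
  bits 00001110 = 14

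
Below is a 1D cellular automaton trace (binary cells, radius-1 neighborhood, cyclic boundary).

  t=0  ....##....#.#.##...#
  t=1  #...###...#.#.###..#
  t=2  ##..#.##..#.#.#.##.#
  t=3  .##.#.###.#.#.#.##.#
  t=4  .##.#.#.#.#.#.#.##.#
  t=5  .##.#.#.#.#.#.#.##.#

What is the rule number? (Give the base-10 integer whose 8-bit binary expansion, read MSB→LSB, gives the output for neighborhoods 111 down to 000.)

92

  ### -> .   bit 7 = 0  t=1,i=5
  ##. -> #   bit 6 = 1  t=0,i=5
  #.# -> .   bit 5 = 0  t=0,i=11
  #.. -> #   bit 4 = 1  t=0,i=0
  .## -> #   bit 3 = 1  t=0,i=4
  .#. -> #   bit 2 = 1  t=0,i=10
  ..# -> .   bit 1 = 0  t=0,i=3
  ... -> .   bit 0 = 0  t=0,i=1
  bits 01011100 = 92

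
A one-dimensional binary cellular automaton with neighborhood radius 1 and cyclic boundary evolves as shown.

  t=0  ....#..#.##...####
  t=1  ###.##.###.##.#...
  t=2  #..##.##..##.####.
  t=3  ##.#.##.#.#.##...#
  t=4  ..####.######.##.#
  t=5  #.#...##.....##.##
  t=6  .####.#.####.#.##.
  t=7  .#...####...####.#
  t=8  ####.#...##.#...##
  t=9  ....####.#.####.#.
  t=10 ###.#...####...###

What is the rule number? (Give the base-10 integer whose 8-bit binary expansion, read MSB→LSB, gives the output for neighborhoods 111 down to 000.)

  ###|.  b7=0 t=0,i=15
  ##.|.  b6=0 t=0,i=10
  #.#|#  b5=1 t=0,i=8
  #..|#  b4=1 t=0,i=0
  .##|#  b3=1 t=0,i=9
  .#.|#  b2=1 t=0,i=4
  ..#|.  b1=0 t=0,i=3
  ...|#  b0=1 t=0,i=1
  bits 00111101 = 61

61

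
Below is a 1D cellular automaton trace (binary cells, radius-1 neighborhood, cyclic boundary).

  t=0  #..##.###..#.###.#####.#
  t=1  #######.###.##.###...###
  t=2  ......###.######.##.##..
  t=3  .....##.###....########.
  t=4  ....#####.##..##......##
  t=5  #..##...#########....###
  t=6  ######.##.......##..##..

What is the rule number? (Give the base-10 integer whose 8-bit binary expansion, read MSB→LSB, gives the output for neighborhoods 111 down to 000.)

  ### -> .   bit 7 = 0  t=0,i=7
  ##. -> #   bit 6 = 1  t=0,i=0
  #.# -> #   bit 5 = 1  t=0,i=5
  #.. -> #   bit 4 = 1  t=0,i=1
  .## -> #   bit 3 = 1  t=0,i=3
  .#. -> .   bit 2 = 0  t=0,i=11
  ..# -> #   bit 1 = 1  t=0,i=2
  ... -> .   bit 0 = 0  t=1,i=19
  bits 01111010 = 122

122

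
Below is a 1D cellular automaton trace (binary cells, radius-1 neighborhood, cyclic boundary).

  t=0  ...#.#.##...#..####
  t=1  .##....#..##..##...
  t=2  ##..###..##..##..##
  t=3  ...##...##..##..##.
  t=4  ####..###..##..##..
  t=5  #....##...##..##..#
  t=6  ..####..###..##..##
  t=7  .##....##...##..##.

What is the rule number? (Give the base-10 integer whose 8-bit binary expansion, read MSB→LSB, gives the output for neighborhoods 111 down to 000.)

11

  [7] ### => .  t=0,i=16
  [6] ##. => .  t=0,i=8
  [5] #.# => .  t=0,i=4
  [4] #.. => .  t=0,i=0
  [3] .## => #  t=0,i=7
  [2] .#. => .  t=0,i=3
  [1] ..# => #  t=0,i=2
  [0] ... => #  t=0,i=1
  bits 00001011 = 11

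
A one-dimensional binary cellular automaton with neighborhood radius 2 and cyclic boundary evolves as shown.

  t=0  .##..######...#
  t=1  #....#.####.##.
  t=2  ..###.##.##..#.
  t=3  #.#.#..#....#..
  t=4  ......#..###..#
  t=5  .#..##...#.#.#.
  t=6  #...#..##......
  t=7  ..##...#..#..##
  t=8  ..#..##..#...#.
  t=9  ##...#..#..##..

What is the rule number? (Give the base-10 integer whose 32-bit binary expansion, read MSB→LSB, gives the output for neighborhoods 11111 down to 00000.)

  [31] ##### => #  t=0,i=7
  [30] ####. => #  t=0,i=9
  [29] ###.# => #  t=1,i=10
  [28] ###.. => #  t=0,i=10
  [27] ##.## => .  t=1,i=11
  [26] ##.#. => .  t=1,i=14
  [25] ##..# => .  t=0,i=3
  [24] ##... => .  t=0,i=11
  [23] #.### => #  t=1,i=7
  [22] #.##. => .  t=0,i=1
  [21] #.#.# => .  t=3,i=2
  [20] #.#.. => .  t=1,i=0
  [19] #..## => .  t=0,i=4
  [18] #..#. => #  t=2,i=12
  [17] #...# => #  t=0,i=12
  [16] #.... => #  t=1,i=2
  [15] .#### => .  t=0,i=6
  [14] .###. => .  t=2,i=3
  [13] .##.# => #  t=1,i=13
  [12] .##.. => .  t=0,i=2
  [11] .#.## => #  t=0,i=0
  [10] .#.#. => .  t=3,i=1
  [9] .#..# => .  t=3,i=5
  [8] .#... => .  t=1,i=1
  [7] ..### => #  t=0,i=5
  [6] ..##. => #  t=5,i=4
  [5] ..#.# => .  t=0,i=14
  [4] ..#.. => .  t=2,i=13
  [3] ...## => .  t=2,i=1
  [2] ...#. => #  t=0,i=13
  [1] ....# => #  t=1,i=3
  [0] ..... => .  t=4,i=2
  bits 11110000100001110010100011000110 = 4035389638

4035389638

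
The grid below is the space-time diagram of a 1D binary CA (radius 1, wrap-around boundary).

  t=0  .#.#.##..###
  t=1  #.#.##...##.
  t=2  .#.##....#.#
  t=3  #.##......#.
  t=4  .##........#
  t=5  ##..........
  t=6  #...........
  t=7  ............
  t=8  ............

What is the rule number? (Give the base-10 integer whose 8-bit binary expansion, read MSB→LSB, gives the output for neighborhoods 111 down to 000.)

168

  nb ###: next=#  (t=0,i=10, bit7=1)
  nb ##.: next=.  (t=0,i=6, bit6=0)
  nb #.#: next=#  (t=0,i=0, bit5=1)
  nb #..: next=.  (t=0,i=7, bit4=0)
  nb .##: next=#  (t=0,i=5, bit3=1)
  nb .#.: next=.  (t=0,i=1, bit2=0)
  nb ..#: next=.  (t=0,i=8, bit1=0)
  nb ...: next=.  (t=1,i=7, bit0=0)
  bits 10101000 = 168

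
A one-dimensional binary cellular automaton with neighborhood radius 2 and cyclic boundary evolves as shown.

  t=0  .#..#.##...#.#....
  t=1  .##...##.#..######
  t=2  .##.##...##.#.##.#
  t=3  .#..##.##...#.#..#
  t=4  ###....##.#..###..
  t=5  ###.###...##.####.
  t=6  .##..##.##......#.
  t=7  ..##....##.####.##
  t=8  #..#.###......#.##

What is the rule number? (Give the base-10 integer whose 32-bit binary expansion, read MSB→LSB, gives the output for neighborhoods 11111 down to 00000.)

2993903515

  [31] ##### => #  t=1,i=14
  [30] ####. => .  t=1,i=16
  [29] ###.# => #  t=1,i=17
  [28] ###.. => #  t=4,i=2
  [27] ##.## => .  t=1,i=0
  [26] ##.#. => .  t=1,i=8
  [25] ##..# => #  t=4,i=16
  [24] ##... => .  t=0,i=8
  [23] #.### => .  t=5,i=0
  [22] #.##. => #  t=0,i=6
  [21] #.#.# => #  t=2,i=12
  [20] #.#.. => #  t=0,i=13
  [19] #..## => .  t=1,i=11
  [18] #..#. => .  t=0,i=3
  [17] #...# => #  t=0,i=9
  [16] #.... => #  t=0,i=15
  [15] .#### => .  t=1,i=13
  [14] .###. => #  t=4,i=1
  [13] .##.# => .  t=1,i=7
  [12] .##.. => #  t=0,i=7
  [11] .#.## => .  t=0,i=5
  [10] .#.#. => #  t=0,i=12
  [9] .#..# => #  t=0,i=2
  [8] .#... => #  t=0,i=14
  [7] ..### => #  t=1,i=12
  [6] ..##. => .  t=1,i=6
  [5] ..#.# => .  t=0,i=4
  [4] ..#.. => #  t=0,i=1
  [3] ...## => #  t=1,i=5
  [2] ...#. => .  t=0,i=0
  [1] ....# => #  t=0,i=17
  [0] ..... => #  t=0,i=16
  bits 10110010011100110101011110011011 = 2993903515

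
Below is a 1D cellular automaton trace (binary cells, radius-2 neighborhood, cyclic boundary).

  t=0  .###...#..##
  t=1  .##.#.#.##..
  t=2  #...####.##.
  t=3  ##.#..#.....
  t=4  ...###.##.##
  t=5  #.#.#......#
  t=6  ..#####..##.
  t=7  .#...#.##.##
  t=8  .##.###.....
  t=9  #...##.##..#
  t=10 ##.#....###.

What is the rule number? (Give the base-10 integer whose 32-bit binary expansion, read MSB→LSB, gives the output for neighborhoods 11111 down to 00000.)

1136484142

  #####|.  b31=0 t=6,i=4
  ####.|#  b30=1 t=2,i=6
  ###.#|.  b29=0 t=2,i=7
  ###..|.  b28=0 t=0,i=3
  ##.##|.  b27=0 t=0,i=0
  ##.#.|.  b26=0 t=1,i=3
  ##..#|#  b25=1 t=6,i=7
  ##...|#  b24=1 t=0,i=4
  #.###|#  b23=1 t=0,i=1
  #.##.|.  b22=0 t=1,i=8
  #.#.#|#  b21=1 t=1,i=4
  #.#..|#  b20=1 t=2,i=0
  #..##|#  b19=1 t=0,i=9
  #..#.|#  b18=1 t=3,i=5
  #...#|.  b17=0 t=0,i=5
  #....|#  b16=1 t=3,i=8
  .####|.  b15=0 t=2,i=5
  .###.|#  b14=1 t=0,i=2
  .##.#|.  b13=0 t=0,i=11
  .##..|#  b12=1 t=1,i=9
  .#.##|#  b11=1 t=1,i=7
  .#.#.|#  b10=1 t=1,i=5
  .#..#|#  b9=1 t=0,i=8
  .#...|#  b8=1 t=2,i=1
  ..###|.  b7=0 t=2,i=4
  ..##.|.  b6=0 t=0,i=10
  ..#.#|#  b5=1 t=7,i=5
  ..#..|.  b4=0 t=0,i=7
  ...##|#  b3=1 t=1,i=0
  ...#.|#  b2=1 t=0,i=6
  ....#|#  b1=1 t=3,i=10
  .....|.  b0=0 t=3,i=9
  bits 01000011101111010101111100101110 = 1136484142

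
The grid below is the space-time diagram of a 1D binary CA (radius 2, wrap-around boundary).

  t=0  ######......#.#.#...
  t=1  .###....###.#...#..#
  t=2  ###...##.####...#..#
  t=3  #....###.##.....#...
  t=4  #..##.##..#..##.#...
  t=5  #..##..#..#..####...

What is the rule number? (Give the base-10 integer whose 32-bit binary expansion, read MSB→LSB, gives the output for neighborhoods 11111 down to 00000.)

  ##### -> #   bit 31 = 1  t=0,i=2
  ####. -> .   bit 30 = 0  t=0,i=4
  ###.# -> #   bit 29 = 1  t=1,i=10
  ###.. -> .   bit 28 = 0  t=0,i=5
  ##.## -> .   bit 27 = 0  t=2,i=8
  ##.#. -> #   bit 26 = 1  t=1,i=11
  ##..# -> .   bit 25 = 0  t=4,i=8
  ##... -> .   bit 24 = 0  t=0,i=6
  #.### -> #   bit 23 = 1  t=1,i=1
  #.##. -> .   bit 22 = 0  t=3,i=9
  #.#.# -> .   bit 21 = 0  t=0,i=14
  #.#.. -> #   bit 20 = 1  t=0,i=16
  #..## -> .   bit 19 = 0  t=2,i=18
  #..#. -> .   bit 18 = 0  t=1,i=18
  #...# -> .   bit 17 = 0  t=0,i=18
  #.... -> .   bit 16 = 0  t=0,i=7
  .#### -> #   bit 15 = 1  t=0,i=1
  .###. -> #   bit 14 = 1  t=1,i=2
  .##.# -> #   bit 13 = 1  t=2,i=7
  .##.. -> #   bit 12 = 1  t=3,i=10
  .#.## -> #   bit 11 = 1  t=1,i=0
  .#.#. -> .   bit 10 = 0  t=0,i=13
  .#..# -> .   bit 9 = 0  t=1,i=17
  .#... -> .   bit 8 = 0  t=0,i=17
  ..### -> .   bit 7 = 0  t=0,i=0
  ..##. -> #   bit 6 = 1  t=2,i=6
  ..#.# -> #   bit 5 = 1  t=0,i=12
  ..#.. -> #   bit 4 = 1  t=1,i=16
  ...## -> #   bit 3 = 1  t=0,i=19
  ...#. -> .   bit 2 = 0  t=0,i=11
  ....# -> #   bit 1 = 1  t=0,i=10
  ..... -> #   bit 0 = 1  t=0,i=8
  bits 10100100100100001111100001111011 = 2760964219

2760964219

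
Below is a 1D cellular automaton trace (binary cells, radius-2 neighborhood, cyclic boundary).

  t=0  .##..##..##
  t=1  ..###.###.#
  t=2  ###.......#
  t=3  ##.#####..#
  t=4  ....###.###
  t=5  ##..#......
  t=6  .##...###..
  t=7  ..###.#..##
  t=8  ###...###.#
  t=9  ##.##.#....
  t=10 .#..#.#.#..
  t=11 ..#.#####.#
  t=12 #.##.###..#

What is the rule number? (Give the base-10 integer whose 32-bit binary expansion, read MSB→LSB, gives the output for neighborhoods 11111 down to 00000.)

3275472545

  #####|#  b31=1 t=3,i=5
  ####.|#  b30=1 t=2,i=1
  ###.#|.  b29=0 t=1,i=4
  ###..|.  b28=0 t=2,i=2
  ##.##|.  b27=0 t=0,i=0
  ##.#.|.  b26=0 t=1,i=9
  ##..#|#  b25=1 t=0,i=3
  ##...|#  b24=1 t=2,i=3
  #.###|.  b23=0 t=1,i=6
  #.##.|.  b22=0 t=0,i=1
  #.#.#|#  b21=1 t=10,i=6
  #.#..|#  b20=1 t=1,i=10
  #..##|#  b19=1 t=0,i=4
  #..#.|.  b18=0 t=5,i=3
  #...#|#  b17=1 t=6,i=4
  #....|#  b16=1 t=2,i=4
  .####|#  b15=1 t=2,i=0
  .###.|.  b14=0 t=1,i=3
  .##.#|#  b13=1 t=0,i=10
  .##..|#  b12=1 t=0,i=2
  .#.##|#  b11=1 t=11,i=3
  .#.#.|#  b10=1 t=10,i=5
  .#..#|#  b9=1 t=1,i=0
  .#...|.  b8=0 t=5,i=5
  ..###|#  b7=1 t=1,i=2
  ..##.|.  b6=0 t=0,i=5
  ..#.#|#  b5=1 t=10,i=4
  ..#..|.  b4=0 t=5,i=4
  ...##|.  b3=0 t=2,i=9
  ...#.|.  b2=0 t=10,i=0
  ....#|.  b1=0 t=2,i=8
  .....|#  b0=1 t=2,i=5
  bits 11000011001110111011111010100001 = 3275472545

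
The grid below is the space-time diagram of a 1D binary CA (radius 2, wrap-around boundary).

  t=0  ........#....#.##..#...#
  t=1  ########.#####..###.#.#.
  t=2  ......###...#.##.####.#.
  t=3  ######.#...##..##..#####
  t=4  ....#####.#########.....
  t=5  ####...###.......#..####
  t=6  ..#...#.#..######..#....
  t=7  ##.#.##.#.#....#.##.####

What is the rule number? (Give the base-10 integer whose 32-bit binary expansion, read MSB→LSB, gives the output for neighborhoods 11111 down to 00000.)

  nb #####: next=.  (t=1,i=2, bit31=0)
  nb ####.: next=#  (t=1,i=6, bit30=1)
  nb ###.#: next=#  (t=1,i=7, bit29=1)
  nb ###..: next=.  (t=1,i=13, bit28=0)
  nb ##.##: next=#  (t=1,i=8, bit27=1)
  nb ##.#.: next=#  (t=1,i=19, bit26=1)
  nb ##..#: next=#  (t=0,i=17, bit25=1)
  nb ##...: next=.  (t=2,i=9, bit24=0)
  nb #.###: next=.  (t=1,i=0, bit23=0)
  nb #.##.: next=.  (t=0,i=15, bit22=0)
  nb #.#.#: next=#  (t=1,i=20, bit21=1)
  nb #.#..: next=#  (t=2,i=22, bit20=1)
  nb #..##: next=#  (t=1,i=15, bit19=1)
  nb #..#.: next=#  (t=0,i=18, bit18=1)
  nb #...#: next=.  (t=0,i=21, bit17=0)
  nb #....: next=#  (t=0,i=1, bit16=1)
  nb .####: next=.  (t=1,i=1, bit15=0)
  nb .###.: next=#  (t=1,i=17, bit14=1)
  nb .##.#: next=#  (t=2,i=15, bit13=1)
  nb .##..: next=#  (t=0,i=16, bit12=1)
  nb .#.##: next=.  (t=0,i=14, bit11=0)
  nb .#.#.: next=.  (t=1,i=21, bit10=0)
  nb .#..#: next=.  (t=5,i=18, bit9=0)
  nb .#...: next=#  (t=0,i=0, bit8=1)
  nb ..###: next=.  (t=1,i=16, bit7=0)
  nb ..##.: next=#  (t=3,i=11, bit6=1)
  nb ..#.#: next=#  (t=0,i=13, bit5=1)
  nb ..#..: next=.  (t=0,i=8, bit4=0)
  nb ...##: next=#  (t=2,i=5, bit3=1)
  nb ...#.: next=#  (t=0,i=7, bit2=1)
  nb ....#: next=#  (t=0,i=6, bit1=1)
  nb .....: next=#  (t=0,i=2, bit0=1)
  bits 01101110001111010111000101101111 = 1849520495

1849520495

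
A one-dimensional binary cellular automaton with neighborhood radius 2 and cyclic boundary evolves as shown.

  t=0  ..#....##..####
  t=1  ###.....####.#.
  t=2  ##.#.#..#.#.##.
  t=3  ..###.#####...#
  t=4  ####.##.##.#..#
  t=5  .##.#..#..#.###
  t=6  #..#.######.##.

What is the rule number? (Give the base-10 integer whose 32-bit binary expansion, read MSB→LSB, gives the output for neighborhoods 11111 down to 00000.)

3484178097

  #####|#  b31=1 t=3,i=8
  ####.|#  b30=1 t=0,i=13
  ###.#|.  b29=0 t=1,i=11
  ###..|.  b28=0 t=0,i=14
  ##.##|#  b27=1 t=2,i=14
  ##.#.|#  b26=1 t=1,i=12
  ##..#|#  b25=1 t=0,i=0
  ##...|#  b24=1 t=1,i=3
  #.###|#  b23=1 t=1,i=0
  #.##.|.  b22=0 t=2,i=0
  #.#.#|#  b21=1 t=1,i=13
  #.#..|.  b20=0 t=2,i=5
  #..##|#  b19=1 t=0,i=10
  #..#.|#  b18=1 t=0,i=1
  #...#|.  b17=0 t=3,i=12
  #....|.  b16=0 t=0,i=4
  .####|.  b15=0 t=0,i=12
  .###.|#  b14=1 t=1,i=1
  .##.#|.  b13=0 t=2,i=1
  .##..|#  b12=1 t=0,i=8
  .#.##|.  b11=0 t=1,i=14
  .#.#.|#  b10=1 t=2,i=4
  .#..#|#  b9=1 t=2,i=6
  .#...|.  b8=0 t=0,i=3
  ..###|#  b7=1 t=0,i=11
  ..##.|.  b6=0 t=0,i=7
  ..#.#|#  b5=1 t=2,i=8
  ..#..|#  b4=1 t=0,i=2
  ...##|.  b3=0 t=0,i=6
  ...#.|.  b2=0 t=3,i=13
  ....#|.  b1=0 t=0,i=5
  .....|#  b0=1 t=1,i=5
  bits 11001111101011000101011010110001 = 3484178097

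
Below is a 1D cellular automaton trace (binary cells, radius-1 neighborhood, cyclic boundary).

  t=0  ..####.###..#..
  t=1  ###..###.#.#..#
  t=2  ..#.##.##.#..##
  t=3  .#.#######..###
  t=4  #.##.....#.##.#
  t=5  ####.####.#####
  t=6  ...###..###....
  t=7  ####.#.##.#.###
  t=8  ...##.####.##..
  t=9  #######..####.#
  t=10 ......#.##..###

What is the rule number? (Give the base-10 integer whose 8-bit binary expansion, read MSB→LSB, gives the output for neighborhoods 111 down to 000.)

107

  nb ###: next=.  (t=0,i=3, bit7=0)
  nb ##.: next=#  (t=0,i=5, bit6=1)
  nb #.#: next=#  (t=0,i=6, bit5=1)
  nb #..: next=.  (t=0,i=10, bit4=0)
  nb .##: next=#  (t=0,i=2, bit3=1)
  nb .#.: next=.  (t=0,i=12, bit2=0)
  nb ..#: next=#  (t=0,i=1, bit1=1)
  nb ...: next=#  (t=0,i=0, bit0=1)
  bits 01101011 = 107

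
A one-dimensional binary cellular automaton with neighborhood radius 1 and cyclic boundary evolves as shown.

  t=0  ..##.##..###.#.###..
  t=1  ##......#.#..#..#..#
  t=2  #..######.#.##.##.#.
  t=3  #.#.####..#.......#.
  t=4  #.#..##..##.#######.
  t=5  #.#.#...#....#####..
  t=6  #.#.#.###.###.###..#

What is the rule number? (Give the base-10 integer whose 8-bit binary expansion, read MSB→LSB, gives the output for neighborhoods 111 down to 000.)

135

  ###|#  b7=1 t=0,i=10
  ##.|.  b6=0 t=0,i=3
  #.#|.  b5=0 t=0,i=4
  #..|.  b4=0 t=0,i=7
  .##|.  b3=0 t=0,i=2
  .#.|#  b2=1 t=0,i=13
  ..#|#  b1=1 t=0,i=1
  ...|#  b0=1 t=0,i=0
  bits 10000111 = 135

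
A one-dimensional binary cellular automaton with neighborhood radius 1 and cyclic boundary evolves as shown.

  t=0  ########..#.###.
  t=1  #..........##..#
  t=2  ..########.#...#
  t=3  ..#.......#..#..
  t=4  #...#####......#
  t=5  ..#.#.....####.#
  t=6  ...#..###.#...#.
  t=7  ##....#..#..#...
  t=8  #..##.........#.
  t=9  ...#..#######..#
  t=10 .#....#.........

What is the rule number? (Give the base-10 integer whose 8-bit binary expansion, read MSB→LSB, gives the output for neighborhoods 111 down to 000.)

  ### -> .   bit 7 = 0  t=0,i=1
  ##. -> .   bit 6 = 0  t=0,i=7
  #.# -> #   bit 5 = 1  t=0,i=11
  #.. -> .   bit 4 = 0  t=0,i=8
  .## -> #   bit 3 = 1  t=0,i=0
  .#. -> .   bit 2 = 0  t=0,i=10
  ..# -> .   bit 1 = 0  t=0,i=9
  ... -> #   bit 0 = 1  t=1,i=2
  bits 00101001 = 41

41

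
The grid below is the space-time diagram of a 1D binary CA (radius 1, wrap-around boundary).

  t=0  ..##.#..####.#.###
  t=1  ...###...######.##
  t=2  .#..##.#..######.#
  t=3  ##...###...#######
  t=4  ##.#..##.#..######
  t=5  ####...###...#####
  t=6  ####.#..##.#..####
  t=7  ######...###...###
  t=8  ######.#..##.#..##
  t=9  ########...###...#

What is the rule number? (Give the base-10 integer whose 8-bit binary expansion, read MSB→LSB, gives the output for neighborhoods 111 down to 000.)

  nb ###: next=#  (t=0,i=9, bit7=1)
  nb ##.: next=#  (t=0,i=3, bit6=1)
  nb #.#: next=#  (t=0,i=4, bit5=1)
  nb #..: next=.  (t=0,i=0, bit4=0)
  nb .##: next=.  (t=0,i=2, bit3=0)
  nb .#.: next=#  (t=0,i=5, bit2=1)
  nb ..#: next=.  (t=0,i=1, bit1=0)
  nb ...: next=#  (t=1,i=1, bit0=1)
  bits 11100101 = 229

229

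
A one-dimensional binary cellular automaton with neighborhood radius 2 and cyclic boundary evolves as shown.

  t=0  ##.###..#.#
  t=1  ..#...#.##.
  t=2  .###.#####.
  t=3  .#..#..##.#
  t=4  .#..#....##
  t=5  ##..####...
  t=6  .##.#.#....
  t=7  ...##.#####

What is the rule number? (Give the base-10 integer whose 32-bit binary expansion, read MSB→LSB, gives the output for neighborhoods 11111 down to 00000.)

3463518647

  ##### -> #   bit 31 = 1  t=2,i=7
  ####. -> #   bit 30 = 1  t=2,i=8
  ###.# -> .   bit 29 = 0  t=0,i=1
  ###.. -> .   bit 28 = 0  t=0,i=5
  ##.## -> #   bit 27 = 1  t=0,i=2
  ##.#. -> #   bit 26 = 1  t=3,i=9
  ##..# -> #   bit 25 = 1  t=0,i=6
  ##... -> .   bit 24 = 0  t=1,i=10
  #.### -> .   bit 23 = 0  t=0,i=3
  #.##. -> #   bit 22 = 1  t=1,i=8
  #.#.# -> #   bit 21 = 1  t=3,i=10
  #.#.. -> #   bit 20 = 1  t=3,i=1
  #..## -> .   bit 19 = 0  t=2,i=0
  #..#. -> .   bit 18 = 0  t=0,i=7
  #...# -> .   bit 17 = 0  t=1,i=0
  #.... -> #   bit 16 = 1  t=4,i=6
  .#### -> .   bit 15 = 0  t=2,i=6
  .###. -> .   bit 14 = 0  t=0,i=0
  .##.# -> .   bit 13 = 0  t=3,i=8
  .##.. -> #   bit 12 = 1  t=1,i=9
  .#.## -> #   bit 11 = 1  t=0,i=9
  .#.#. -> .   bit 10 = 0  t=3,i=0
  .#..# -> .   bit 9 = 0  t=3,i=2
  .#... -> #   bit 8 = 1  t=1,i=3
  ..### -> #   bit 7 = 1  t=2,i=1
  ..##. -> .   bit 6 = 0  t=3,i=7
  ..#.# -> #   bit 5 = 1  t=0,i=8
  ..#.. -> #   bit 4 = 1  t=1,i=2
  ...## -> .   bit 3 = 0  t=4,i=8
  ...#. -> #   bit 2 = 1  t=1,i=1
  ....# -> #   bit 1 = 1  t=4,i=7
  ..... -> #   bit 0 = 1  t=6,i=9
  bits 11001110011100010001100110110111 = 3463518647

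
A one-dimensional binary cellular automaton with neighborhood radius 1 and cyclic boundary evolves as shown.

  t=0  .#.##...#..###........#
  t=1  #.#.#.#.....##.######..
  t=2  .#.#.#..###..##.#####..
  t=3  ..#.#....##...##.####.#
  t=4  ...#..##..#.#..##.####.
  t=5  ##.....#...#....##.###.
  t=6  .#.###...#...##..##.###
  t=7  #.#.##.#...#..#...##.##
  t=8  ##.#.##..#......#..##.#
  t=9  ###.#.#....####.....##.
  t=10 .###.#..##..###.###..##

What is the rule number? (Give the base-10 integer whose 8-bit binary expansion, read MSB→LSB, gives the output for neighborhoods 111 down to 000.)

225

  [7] ### => #  t=0,i=12
  [6] ##. => #  t=0,i=4
  [5] #.# => #  t=0,i=0
  [4] #.. => .  t=0,i=5
  [3] .## => .  t=0,i=3
  [2] .#. => .  t=0,i=1
  [1] ..# => .  t=0,i=7
  [0] ... => #  t=0,i=6
  bits 11100001 = 225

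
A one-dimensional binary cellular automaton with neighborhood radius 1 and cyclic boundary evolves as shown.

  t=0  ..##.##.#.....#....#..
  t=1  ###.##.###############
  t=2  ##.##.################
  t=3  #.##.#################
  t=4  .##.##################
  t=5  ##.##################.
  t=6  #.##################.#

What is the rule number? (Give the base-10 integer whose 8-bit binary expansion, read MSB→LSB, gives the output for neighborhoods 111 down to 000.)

  [7] ### => #  t=1,i=0
  [6] ##. => .  t=0,i=3
  [5] #.# => #  t=0,i=4
  [4] #.. => #  t=0,i=9
  [3] .## => #  t=0,i=2
  [2] .#. => #  t=0,i=8
  [1] ..# => #  t=0,i=1
  [0] ... => #  t=0,i=0
  bits 10111111 = 191

191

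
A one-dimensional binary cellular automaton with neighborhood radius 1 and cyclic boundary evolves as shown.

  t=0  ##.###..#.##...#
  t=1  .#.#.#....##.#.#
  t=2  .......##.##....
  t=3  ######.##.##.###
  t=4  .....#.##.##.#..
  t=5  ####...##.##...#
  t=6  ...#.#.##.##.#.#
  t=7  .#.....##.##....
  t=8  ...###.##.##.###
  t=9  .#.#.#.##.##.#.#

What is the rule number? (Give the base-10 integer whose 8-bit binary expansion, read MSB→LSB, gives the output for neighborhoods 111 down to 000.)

  [7] ### => .  t=0,i=0
  [6] ##. => #  t=0,i=1
  [5] #.# => .  t=0,i=2
  [4] #.. => .  t=0,i=6
  [3] .## => #  t=0,i=3
  [2] .#. => .  t=0,i=8
  [1] ..# => .  t=0,i=7
  [0] ... => #  t=0,i=13
  bits 01001001 = 73

73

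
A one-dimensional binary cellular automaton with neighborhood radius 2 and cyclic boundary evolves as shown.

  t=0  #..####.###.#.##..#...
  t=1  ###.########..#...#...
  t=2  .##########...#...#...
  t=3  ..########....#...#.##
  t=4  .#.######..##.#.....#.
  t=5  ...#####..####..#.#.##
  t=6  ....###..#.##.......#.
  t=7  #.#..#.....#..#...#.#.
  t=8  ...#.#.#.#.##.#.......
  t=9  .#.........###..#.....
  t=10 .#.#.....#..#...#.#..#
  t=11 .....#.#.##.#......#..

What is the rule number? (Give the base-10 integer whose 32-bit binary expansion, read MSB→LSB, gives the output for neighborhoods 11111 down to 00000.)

  nb #####: next=#  (t=1,i=6, bit31=1)
  nb ####.: next=#  (t=0,i=5, bit30=1)
  nb ###.#: next=#  (t=0,i=6, bit29=1)
  nb ###..: next=.  (t=1,i=11, bit28=0)
  nb ##.##: next=#  (t=0,i=7, bit27=1)
  nb ##.#.: next=#  (t=0,i=11, bit26=1)
  nb ##..#: next=.  (t=0,i=16, bit25=0)
  nb ##...: next=.  (t=2,i=11, bit24=0)
  nb #.###: next=#  (t=0,i=8, bit23=1)
  nb #.##.: next=#  (t=0,i=14, bit22=1)
  nb #.#.#: next=.  (t=0,i=12, bit21=0)
  nb #.#..: next=.  (t=4,i=14, bit20=0)
  nb #..##: next=#  (t=0,i=2, bit19=1)
  nb #..#.: next=.  (t=0,i=17, bit18=0)
  nb #...#: next=.  (t=0,i=20, bit17=0)
  nb #....: next=#  (t=2,i=20, bit16=1)
  nb .####: next=#  (t=0,i=4, bit15=1)
  nb .###.: next=#  (t=0,i=9, bit14=1)
  nb .##.#: next=#  (t=4,i=12, bit13=1)
  nb .##..: next=.  (t=0,i=15, bit12=0)
  nb .#.##: next=.  (t=0,i=13, bit11=0)
  nb .#.#.: next=.  (t=5,i=17, bit10=0)
  nb .#..#: next=#  (t=0,i=1, bit9=1)
  nb .#...: next=.  (t=0,i=19, bit8=0)
  nb ..###: next=.  (t=0,i=3, bit7=0)
  nb ..##.: next=#  (t=4,i=11, bit6=1)
  nb ..#.#: next=.  (t=3,i=18, bit5=0)
  nb ..#..: next=#  (t=0,i=0, bit4=1)
  nb ...##: next=.  (t=1,i=21, bit3=0)
  nb ...#.: next=.  (t=0,i=21, bit2=0)
  nb ....#: next=#  (t=2,i=21, bit1=1)
  nb .....: next=.  (t=4,i=17, bit0=0)
  bits 11101100110010011110001001010010 = 3972653650

3972653650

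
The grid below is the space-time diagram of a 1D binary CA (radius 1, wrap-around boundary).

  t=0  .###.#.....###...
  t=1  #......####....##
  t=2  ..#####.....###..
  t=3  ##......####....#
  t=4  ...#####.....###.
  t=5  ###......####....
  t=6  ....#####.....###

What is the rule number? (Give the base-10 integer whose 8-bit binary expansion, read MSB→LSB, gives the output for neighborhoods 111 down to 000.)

3

  ###|.  b7=0 t=0,i=2
  ##.|.  b6=0 t=0,i=3
  #.#|.  b5=0 t=0,i=4
  #..|.  b4=0 t=0,i=6
  .##|.  b3=0 t=0,i=1
  .#.|.  b2=0 t=0,i=5
  ..#|#  b1=1 t=0,i=0
  ...|#  b0=1 t=0,i=7
  bits 00000011 = 3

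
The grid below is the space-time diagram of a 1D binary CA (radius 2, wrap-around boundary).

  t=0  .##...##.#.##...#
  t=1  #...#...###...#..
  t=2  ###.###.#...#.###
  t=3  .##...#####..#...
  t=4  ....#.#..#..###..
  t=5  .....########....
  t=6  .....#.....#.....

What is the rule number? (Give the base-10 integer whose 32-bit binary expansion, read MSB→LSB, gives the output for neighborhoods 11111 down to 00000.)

  #####|.  b31=0 t=2,i=0
  ####.|#  b30=1 t=2,i=1
  ###.#|#  b29=1 t=2,i=2
  ###..|.  b28=0 t=1,i=10
  ##.##|.  b27=0 t=2,i=3
  ##.#.|#  b26=1 t=0,i=8
  ##..#|.  b25=0 t=3,i=11
  ##...|.  b24=0 t=0,i=3
  #.###|.  b23=0 t=2,i=4
  #.##.|.  b22=0 t=0,i=1
  #.#.#|#  b21=1 t=0,i=9
  #.#..|#  b20=1 t=2,i=8
  #..##|#  b19=1 t=4,i=11
  #..#.|#  b18=1 t=1,i=16
  #...#|#  b17=1 t=0,i=4
  #....|.  b16=0 t=3,i=15
  .####|.  b15=0 t=2,i=15
  .###.|.  b14=0 t=1,i=9
  .##.#|.  b13=0 t=0,i=7
  .##..|.  b12=0 t=0,i=2
  .#.##|#  b11=1 t=0,i=0
  .#.#.|#  b10=1 t=4,i=5
  .#..#|#  b9=1 t=1,i=15
  .#...|#  b8=1 t=1,i=1
  ..###|#  b7=1 t=1,i=8
  ..##.|.  b6=0 t=0,i=6
  ..#.#|.  b5=0 t=0,i=16
  ..#..|#  b4=1 t=1,i=0
  ...##|.  b3=0 t=0,i=5
  ...#.|.  b2=0 t=0,i=15
  ....#|.  b1=0 t=3,i=16
  .....|.  b0=0 t=4,i=0
  bits 01100100001111100000111110010000 = 1681788816

1681788816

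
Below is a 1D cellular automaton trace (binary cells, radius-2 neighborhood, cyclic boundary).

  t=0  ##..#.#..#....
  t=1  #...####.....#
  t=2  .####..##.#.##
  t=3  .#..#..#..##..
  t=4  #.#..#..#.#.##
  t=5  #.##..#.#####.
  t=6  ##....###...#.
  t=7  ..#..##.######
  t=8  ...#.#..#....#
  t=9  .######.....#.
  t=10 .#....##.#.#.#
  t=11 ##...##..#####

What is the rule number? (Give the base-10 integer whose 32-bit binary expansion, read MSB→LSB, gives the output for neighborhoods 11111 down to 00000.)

  ##### -> .   bit 31 = 0  t=5,i=10
  ####. -> .   bit 30 = 0  t=1,i=6
  ###.# -> #   bit 29 = 1  t=4,i=0
  ###.. -> #   bit 28 = 1  t=1,i=7
  ##.## -> .   bit 27 = 0  t=2,i=0
  ##.#. -> .   bit 26 = 0  t=2,i=9
  ##..# -> .   bit 25 = 0  t=0,i=2
  ##... -> #   bit 24 = 1  t=1,i=1
  #.### -> #   bit 23 = 1  t=2,i=1
  #.##. -> .   bit 22 = 0  t=2,i=12
  #.#.# -> #   bit 21 = 1  t=2,i=10
  #.#.. -> #   bit 20 = 1  t=0,i=6
  #..## -> .   bit 19 = 0  t=2,i=6
  #..#. -> .   bit 18 = 0  t=0,i=3
  #...# -> #   bit 17 = 1  t=1,i=2
  #.... -> .   bit 16 = 0  t=0,i=11
  .#### -> .   bit 15 = 0  t=1,i=5
  .###. -> .   bit 14 = 0  t=4,i=13
  .##.# -> .   bit 13 = 0  t=2,i=8
  .##.. -> .   bit 12 = 0  t=0,i=1
  .#.## -> #   bit 11 = 1  t=2,i=11
  .#.#. -> #   bit 10 = 1  t=0,i=5
  .#..# -> #   bit 9 = 1  t=0,i=7
  .#... -> .   bit 8 = 0  t=0,i=10
  ..### -> #   bit 7 = 1  t=1,i=4
  ..##. -> #   bit 6 = 1  t=0,i=0
  ..#.# -> #   bit 5 = 1  t=0,i=4
  ..#.. -> .   bit 4 = 0  t=0,i=9
  ...## -> #   bit 3 = 1  t=0,i=13
  ...#. -> #   bit 2 = 1  t=3,i=0
  ....# -> .   bit 1 = 0  t=0,i=12
  ..... -> #   bit 0 = 1  t=1,i=10
  bits 00110001101100100000111011101101 = 833752813

833752813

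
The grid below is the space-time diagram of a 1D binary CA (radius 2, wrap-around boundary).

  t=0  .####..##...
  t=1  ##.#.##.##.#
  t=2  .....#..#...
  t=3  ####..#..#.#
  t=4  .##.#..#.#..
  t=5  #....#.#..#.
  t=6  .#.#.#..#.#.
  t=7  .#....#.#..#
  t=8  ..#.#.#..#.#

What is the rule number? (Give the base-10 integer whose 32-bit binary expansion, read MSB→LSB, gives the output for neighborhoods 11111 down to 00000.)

3276280747

  ##### -> #   bit 31 = 1  t=3,i=1
  ####. -> #   bit 30 = 1  t=0,i=3
  ###.# -> .   bit 29 = 0  t=1,i=1
  ###.. -> .   bit 28 = 0  t=0,i=4
  ##.## -> .   bit 27 = 0  t=1,i=7
  ##.#. -> .   bit 26 = 0  t=1,i=2
  ##..# -> #   bit 25 = 1  t=0,i=5
  ##... -> #   bit 24 = 1  t=0,i=9
  #.### -> .   bit 23 = 0  t=1,i=11
  #.##. -> #   bit 22 = 1  t=1,i=5
  #.#.# -> .   bit 21 = 0  t=1,i=3
  #.#.. -> .   bit 20 = 0  t=4,i=4
  #..## -> #   bit 19 = 1  t=0,i=6
  #..#. -> .   bit 18 = 0  t=2,i=7
  #...# -> .   bit 17 = 0  t=4,i=11
  #.... -> .   bit 16 = 0  t=0,i=10
  .#### -> .   bit 15 = 0  t=0,i=2
  .###. -> .   bit 14 = 0  t=1,i=0
  .##.# -> .   bit 13 = 0  t=1,i=6
  .##.. -> #   bit 12 = 1  t=0,i=8
  .#.## -> .   bit 11 = 0  t=1,i=4
  .#.#. -> .   bit 10 = 0  t=4,i=8
  .#..# -> #   bit 9 = 1  t=2,i=6
  .#... -> #   bit 8 = 1  t=2,i=9
  ..### -> #   bit 7 = 1  t=0,i=1
  ..##. -> .   bit 6 = 0  t=0,i=7
  ..#.# -> #   bit 5 = 1  t=3,i=9
  ..#.. -> .   bit 4 = 0  t=2,i=5
  ...## -> #   bit 3 = 1  t=0,i=0
  ...#. -> .   bit 2 = 0  t=2,i=4
  ....# -> #   bit 1 = 1  t=0,i=11
  ..... -> #   bit 0 = 1  t=2,i=0
  bits 11000011010010000001001110101011 = 3276280747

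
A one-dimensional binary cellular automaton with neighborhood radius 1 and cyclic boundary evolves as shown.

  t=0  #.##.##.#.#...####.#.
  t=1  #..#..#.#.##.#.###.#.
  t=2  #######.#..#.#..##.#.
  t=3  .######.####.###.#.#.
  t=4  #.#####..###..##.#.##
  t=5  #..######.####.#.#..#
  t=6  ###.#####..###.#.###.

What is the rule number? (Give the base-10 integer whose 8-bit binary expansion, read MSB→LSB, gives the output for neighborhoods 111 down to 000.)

  nb ###: next=#  (t=0,i=15, bit7=1)
  nb ##.: next=#  (t=0,i=3, bit6=1)
  nb #.#: next=.  (t=0,i=1, bit5=0)
  nb #..: next=#  (t=0,i=11, bit4=1)
  nb .##: next=.  (t=0,i=2, bit3=0)
  nb .#.: next=#  (t=0,i=0, bit2=1)
  nb ..#: next=#  (t=0,i=13, bit1=1)
  nb ...: next=.  (t=0,i=12, bit0=0)
  bits 11010110 = 214

214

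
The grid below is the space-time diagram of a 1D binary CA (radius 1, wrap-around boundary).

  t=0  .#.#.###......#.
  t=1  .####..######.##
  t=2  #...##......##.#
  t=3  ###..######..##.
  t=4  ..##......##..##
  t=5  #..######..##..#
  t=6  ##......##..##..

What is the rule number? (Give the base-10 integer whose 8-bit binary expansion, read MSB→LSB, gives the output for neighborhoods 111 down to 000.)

  [7] ### => .  t=0,i=6
  [6] ##. => #  t=0,i=7
  [5] #.# => #  t=0,i=2
  [4] #.. => #  t=0,i=8
  [3] .## => .  t=0,i=5
  [2] .#. => #  t=0,i=1
  [1] ..# => .  t=0,i=0
  [0] ... => #  t=0,i=9
  bits 01110101 = 117

117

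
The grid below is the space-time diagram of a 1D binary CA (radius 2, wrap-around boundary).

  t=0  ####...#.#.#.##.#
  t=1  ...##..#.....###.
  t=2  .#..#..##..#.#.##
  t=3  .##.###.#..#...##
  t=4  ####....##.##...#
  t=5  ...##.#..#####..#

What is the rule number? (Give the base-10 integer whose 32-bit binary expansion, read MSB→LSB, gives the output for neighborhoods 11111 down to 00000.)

  #####|.  b31=0 t=0,i=1
  ####.|.  b30=0 t=0,i=2
  ###.#|.  b29=0 t=3,i=6
  ###..|#  b28=1 t=0,i=3
  ##.##|#  b27=1 t=0,i=15
  ##.#.|.  b26=0 t=2,i=0
  ##..#|.  b25=0 t=1,i=5
  ##...|#  b24=1 t=0,i=4
  #.###|.  b23=0 t=0,i=16
  #.##.|#  b22=1 t=0,i=13
  #.#.#|.  b21=0 t=0,i=9
  #.#..|#  b20=1 t=2,i=1
  #..##|#  b19=1 t=2,i=6
  #..#.|.  b18=0 t=1,i=6
  #...#|.  b17=0 t=0,i=5
  #....|.  b16=0 t=1,i=0
  .####|.  b15=0 t=0,i=0
  .###.|.  b14=0 t=1,i=14
  .##.#|#  b13=1 t=0,i=14
  .##..|#  b12=1 t=1,i=4
  .#.##|.  b11=0 t=0,i=12
  .#.#.|.  b10=0 t=0,i=8
  .#..#|#  b9=1 t=2,i=2
  .#...|#  b8=1 t=1,i=8
  ..###|#  b7=1 t=1,i=13
  ..##.|.  b6=0 t=1,i=3
  ..#.#|#  b5=1 t=0,i=7
  ..#..|#  b4=1 t=1,i=7
  ...##|.  b3=0 t=1,i=2
  ...#.|.  b2=0 t=0,i=6
  ....#|#  b1=1 t=1,i=1
  .....|.  b0=0 t=1,i=10
  bits 00011001010110000011001110110010 = 425210802

425210802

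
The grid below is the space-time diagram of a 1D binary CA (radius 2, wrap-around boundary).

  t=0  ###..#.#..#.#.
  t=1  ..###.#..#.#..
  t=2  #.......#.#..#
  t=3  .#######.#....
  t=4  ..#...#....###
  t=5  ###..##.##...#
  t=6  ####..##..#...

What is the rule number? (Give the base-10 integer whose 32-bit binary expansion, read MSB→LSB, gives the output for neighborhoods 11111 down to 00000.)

  [31] ##### => .  t=3,i=3
  [30] ####. => #  t=3,i=6
  [29] ###.# => .  t=1,i=4
  [28] ###.. => #  t=0,i=2
  [27] ##.## => #  t=5,i=7
  [26] ##.#. => .  t=1,i=5
  [25] ##..# => #  t=0,i=3
  [24] ##... => #  t=2,i=1
  [23] #.### => .  t=0,i=0
  [22] #.##. => .  t=5,i=8
  [21] #.#.# => .  t=0,i=12
  [20] #.#.. => .  t=0,i=7
  [19] #..## => .  t=2,i=12
  [18] #..#. => #  t=0,i=4
  [17] #...# => .  t=4,i=4
  [16] #.... => #  t=1,i=13
  [15] .#### => #  t=3,i=2
  [14] .###. => .  t=0,i=1
  [13] .##.# => #  t=5,i=6
  [12] .##.. => .  t=2,i=0
  [11] .#.## => .  t=0,i=13
  [10] .#.#. => #  t=0,i=6
  [9] .#..# => .  t=0,i=8
  [8] .#... => .  t=1,i=12
  [7] ..### => .  t=1,i=2
  [6] ..##. => .  t=2,i=13
  [5] ..#.# => .  t=0,i=5
  [4] ..#.. => #  t=4,i=2
  [3] ...## => .  t=1,i=1
  [2] ...#. => #  t=2,i=7
  [1] ....# => #  t=1,i=0
  [0] ..... => #  t=2,i=3
  bits 01011011000001011010010000010111 = 1527096343

1527096343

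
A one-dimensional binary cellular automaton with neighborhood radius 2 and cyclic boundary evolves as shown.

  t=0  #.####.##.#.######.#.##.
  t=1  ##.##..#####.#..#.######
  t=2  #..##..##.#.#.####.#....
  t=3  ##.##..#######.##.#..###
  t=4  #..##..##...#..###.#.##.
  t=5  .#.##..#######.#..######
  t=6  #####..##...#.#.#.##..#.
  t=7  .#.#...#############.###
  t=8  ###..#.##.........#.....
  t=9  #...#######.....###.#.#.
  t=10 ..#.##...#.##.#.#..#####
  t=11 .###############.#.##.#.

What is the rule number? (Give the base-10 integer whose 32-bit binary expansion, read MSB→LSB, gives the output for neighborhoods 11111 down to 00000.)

1164426998

  [31] ##### => .  t=0,i=14
  [30] ####. => #  t=0,i=4
  [29] ###.# => .  t=0,i=5
  [28] ###.. => .  t=6,i=4
  [27] ##.## => .  t=0,i=6
  [26] ##.#. => #  t=0,i=9
  [25] ##..# => .  t=1,i=5
  [24] ##... => #  t=4,i=9
  [23] #.### => .  t=0,i=2
  [22] #.##. => #  t=0,i=7
  [21] #.#.# => #  t=0,i=0
  [20] #.#.. => .  t=1,i=13
  [19] #..## => .  t=1,i=6
  [18] #..#. => #  t=1,i=15
  [17] #...# => #  t=4,i=10
  [16] #.... => #  t=2,i=21
  [15] .#### => #  t=0,i=3
  [14] .###. => .  t=4,i=16
  [13] .##.# => #  t=0,i=8
  [12] .##.. => #  t=1,i=4
  [11] .#.## => #  t=0,i=1
  [10] .#.#. => #  t=2,i=11
  [9] .#..# => #  t=1,i=14
  [8] .#... => .  t=2,i=20
  [7] ..### => #  t=1,i=7
  [6] ..##. => #  t=2,i=3
  [5] ..#.# => #  t=1,i=16
  [4] ..#.. => #  t=2,i=0
  [3] ...## => .  t=7,i=6
  [2] ...#. => #  t=2,i=23
  [1] ....# => #  t=2,i=22
  [0] ..... => .  t=8,i=11
  bits 01000101011001111011111011110110 = 1164426998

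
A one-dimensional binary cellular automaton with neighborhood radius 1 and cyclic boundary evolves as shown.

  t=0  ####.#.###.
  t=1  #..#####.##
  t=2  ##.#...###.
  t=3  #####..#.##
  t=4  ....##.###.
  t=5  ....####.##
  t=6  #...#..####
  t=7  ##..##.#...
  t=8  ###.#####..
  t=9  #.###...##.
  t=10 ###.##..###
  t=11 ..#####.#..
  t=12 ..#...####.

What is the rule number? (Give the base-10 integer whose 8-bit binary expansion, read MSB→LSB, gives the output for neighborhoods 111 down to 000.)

124

  [7] ### => .  t=0,i=1
  [6] ##. => #  t=0,i=3
  [5] #.# => #  t=0,i=4
  [4] #.. => #  t=1,i=1
  [3] .## => #  t=0,i=0
  [2] .#. => #  t=0,i=5
  [1] ..# => .  t=1,i=2
  [0] ... => .  t=2,i=5
  bits 01111100 = 124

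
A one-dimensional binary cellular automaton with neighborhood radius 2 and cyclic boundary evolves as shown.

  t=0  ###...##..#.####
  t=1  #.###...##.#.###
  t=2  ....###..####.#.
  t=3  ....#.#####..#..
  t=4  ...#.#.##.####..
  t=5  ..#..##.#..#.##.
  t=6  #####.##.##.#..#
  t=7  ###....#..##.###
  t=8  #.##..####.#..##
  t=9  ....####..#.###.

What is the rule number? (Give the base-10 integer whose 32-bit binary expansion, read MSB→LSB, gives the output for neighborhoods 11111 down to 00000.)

2536417940

  nb #####: next=#  (t=0,i=0, bit31=1)
  nb ####.: next=.  (t=0,i=1, bit30=0)
  nb ###.#: next=.  (t=1,i=0, bit29=0)
  nb ###..: next=#  (t=0,i=2, bit28=1)
  nb ##.##: next=.  (t=1,i=1, bit27=0)
  nb ##.#.: next=#  (t=1,i=10, bit26=1)
  nb ##..#: next=#  (t=0,i=8, bit25=1)
  nb ##...: next=#  (t=0,i=3, bit24=1)
  nb #.###: next=.  (t=0,i=12, bit23=0)
  nb #.##.: next=.  (t=4,i=7, bit22=0)
  nb #.#.#: next=#  (t=1,i=11, bit21=1)
  nb #.#..: next=.  (t=2,i=14, bit20=0)
  nb #..##: next=#  (t=2,i=8, bit19=1)
  nb #..#.: next=#  (t=0,i=9, bit18=1)
  nb #...#: next=#  (t=0,i=4, bit17=1)
  nb #....: next=.  (t=2,i=0, bit16=0)
  nb .####: next=#  (t=0,i=13, bit15=1)
  nb .###.: next=.  (t=1,i=3, bit14=0)
  nb .##.#: next=#  (t=1,i=9, bit13=1)
  nb .##..: next=.  (t=0,i=7, bit12=0)
  nb .#.##: next=#  (t=0,i=11, bit11=1)
  nb .#.#.: next=.  (t=4,i=4, bit10=0)
  nb .#..#: next=#  (t=5,i=3, bit9=1)
  nb .#...: next=.  (t=2,i=15, bit8=0)
  nb ..###: next=#  (t=2,i=4, bit7=1)
  nb ..##.: next=.  (t=0,i=6, bit6=0)
  nb ..#.#: next=.  (t=0,i=10, bit5=0)
  nb ..#..: next=#  (t=3,i=13, bit4=1)
  nb ...##: next=.  (t=0,i=5, bit3=0)
  nb ...#.: next=#  (t=3,i=3, bit2=1)
  nb ....#: next=.  (t=2,i=2, bit1=0)
  nb .....: next=.  (t=2,i=1, bit0=0)
  bits 10010111001011101010101010010100 = 2536417940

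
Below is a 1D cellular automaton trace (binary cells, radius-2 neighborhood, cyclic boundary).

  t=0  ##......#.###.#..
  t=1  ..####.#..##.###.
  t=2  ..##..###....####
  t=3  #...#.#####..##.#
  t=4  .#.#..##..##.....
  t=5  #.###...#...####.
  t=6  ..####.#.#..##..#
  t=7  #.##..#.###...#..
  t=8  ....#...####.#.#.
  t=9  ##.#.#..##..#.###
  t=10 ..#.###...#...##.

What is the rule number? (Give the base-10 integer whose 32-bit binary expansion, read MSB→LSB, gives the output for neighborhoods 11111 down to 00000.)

  [31] ##### => .  t=3,i=8
  [30] ####. => .  t=1,i=4
  [29] ###.# => .  t=0,i=12
  [28] ###.. => #  t=1,i=15
  [27] ##.## => .  t=1,i=12
  [26] ##.#. => #  t=0,i=13
  [25] ##..# => #  t=2,i=0
  [24] ##... => #  t=0,i=2
  [23] #.### => #  t=0,i=10
  [22] #.##. => .  t=3,i=16
  [21] #.#.# => .  t=5,i=0
  [20] #.#.. => #  t=0,i=14
  [19] #..## => .  t=0,i=16
  [18] #..#. => .  t=6,i=15
  [17] #...# => .  t=1,i=0
  [16] #.... => #  t=0,i=3
  [15] .#### => #  t=1,i=3
  [14] .###. => #  t=0,i=11
  [13] .##.# => .  t=1,i=11
  [12] .##.. => .  t=0,i=1
  [11] .#.## => .  t=0,i=9
  [10] .#.#. => #  t=4,i=2
  [9] .#..# => #  t=0,i=15
  [8] .#... => #  t=5,i=9
  [7] ..### => #  t=1,i=2
  [6] ..##. => .  t=0,i=0
  [5] ..#.# => .  t=0,i=8
  [4] ..#.. => .  t=5,i=8
  [3] ...## => .  t=1,i=1
  [2] ...#. => #  t=0,i=7
  [1] ....# => .  t=0,i=6
  [0] ..... => #  t=0,i=4
  bits 00010111100100011100011110000101 = 395429765

395429765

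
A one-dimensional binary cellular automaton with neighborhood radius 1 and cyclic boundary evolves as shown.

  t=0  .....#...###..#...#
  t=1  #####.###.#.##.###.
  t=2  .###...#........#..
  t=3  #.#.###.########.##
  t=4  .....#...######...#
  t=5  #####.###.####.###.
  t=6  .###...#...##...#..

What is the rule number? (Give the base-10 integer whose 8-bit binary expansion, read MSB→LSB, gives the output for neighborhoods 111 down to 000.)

  nb ###: next=#  (t=0,i=10, bit7=1)
  nb ##.: next=.  (t=0,i=11, bit6=0)
  nb #.#: next=.  (t=1,i=5, bit5=0)
  nb #..: next=#  (t=0,i=0, bit4=1)
  nb .##: next=.  (t=0,i=9, bit3=0)
  nb .#.: next=.  (t=0,i=5, bit2=0)
  nb ..#: next=#  (t=0,i=4, bit1=1)
  nb ...: next=#  (t=0,i=1, bit0=1)
  bits 10010011 = 147

147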